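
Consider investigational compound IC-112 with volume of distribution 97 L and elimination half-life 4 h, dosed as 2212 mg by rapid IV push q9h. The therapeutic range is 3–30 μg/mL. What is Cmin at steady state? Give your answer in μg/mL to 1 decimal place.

6.1 μg/mL

τ/t½ = 9/4 ≈ 2.25, so fraction remaining f = (1/2)^(9/4) ≈ 0.2102.
Single-dose peak C₀ = D/Vd = 2212/97 ≈ 22.804 μg/mL.
Steady-state trough Cmin,ss = C₀·f/(1−f) ≈ 22.804 × 0.2102/0.7898 ≈ 6.069 μg/mL.
Trough 6.1 μg/mL vs MEC 3 μg/mL: adequate.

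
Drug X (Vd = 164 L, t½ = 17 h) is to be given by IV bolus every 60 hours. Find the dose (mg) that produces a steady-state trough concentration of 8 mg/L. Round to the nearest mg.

τ/t½ = 60/17 ≈ 3.5294, so f = (1/2)^(60/17) ≈ 0.086605.
Cmin,ss = (D/Vd)·f/(1−f), so D = Cmin,ss·Vd·(1−f)/f.
D = 8 × 164 × (1−f)/f ≈ 8 × 164 × 10.54668 ≈ 13837.24 mg.

13837 mg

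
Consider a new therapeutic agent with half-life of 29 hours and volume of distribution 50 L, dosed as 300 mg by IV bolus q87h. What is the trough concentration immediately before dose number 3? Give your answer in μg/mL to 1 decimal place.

0.8 μg/mL

f = (1/2)^(τ/t½) = (1/2)^(87/29) ≈ 0.1250.
C₀ = D/Vd = 300/50 ≈ 6.000 μg/mL.
Before the 3rd dose, 2 doses have been given. Superposition: Cmin = C₀·(f + f²).
≈ 6.000 × (0.1250 + 0.0156) ≈ 6.000 × 0.1406 ≈ 0.844 μg/mL.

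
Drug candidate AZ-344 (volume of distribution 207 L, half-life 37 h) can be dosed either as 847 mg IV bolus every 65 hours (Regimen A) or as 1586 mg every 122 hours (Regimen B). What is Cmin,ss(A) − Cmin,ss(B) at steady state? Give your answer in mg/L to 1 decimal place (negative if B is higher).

0.9 mg/L

Regimen A: f = (1/2)^(65/37) ≈ 0.2959; Cmin,ss = (847/207)·f/(1−f) ≈ 1.720 mg/L.
Regimen B: f = (1/2)^(122/37) ≈ 0.1017; Cmin,ss = (1586/207)·f/(1−f) ≈ 0.867 mg/L.
Difference ≈ 1.720 − 0.867 ≈ 0.853 mg/L.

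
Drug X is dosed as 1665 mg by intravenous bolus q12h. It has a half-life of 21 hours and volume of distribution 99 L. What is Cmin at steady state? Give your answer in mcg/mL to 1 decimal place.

Over one 12-h interval, 12/21 ≈ 0.57143 half-lives elapse, leaving f ≈ 0.6730 of each dose.
Single-dose peak C₀ = D/Vd = 1665/99 ≈ 16.818 mcg/mL.
Steady-state trough Cmin,ss = C₀·f/(1−f) ≈ 16.818 × 0.6730/0.3270 ≈ 34.613 mcg/mL.

34.6 mcg/mL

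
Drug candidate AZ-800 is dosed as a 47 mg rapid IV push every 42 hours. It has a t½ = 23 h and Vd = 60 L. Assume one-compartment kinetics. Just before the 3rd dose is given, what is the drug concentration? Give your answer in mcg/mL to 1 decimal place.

0.3 mcg/mL

f = (1/2)^(τ/t½) = (1/2)^(42/23) ≈ 0.2820.
C₀ = D/Vd = 47/60 ≈ 0.783 mcg/mL.
Before the 3rd dose, 2 doses have been given. Superposition: Cmin = C₀·(f + f²).
≈ 0.783 × (0.2820 + 0.0795) ≈ 0.783 × 0.3615 ≈ 0.283 mcg/mL.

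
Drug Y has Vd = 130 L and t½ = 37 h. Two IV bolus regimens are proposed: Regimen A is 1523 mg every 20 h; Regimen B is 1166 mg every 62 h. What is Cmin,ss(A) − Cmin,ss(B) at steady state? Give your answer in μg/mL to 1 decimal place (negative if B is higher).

Regimen A: f = (1/2)^(20/37) ≈ 0.6875; Cmin,ss = (1523/130)·f/(1−f) ≈ 25.774 μg/mL.
Regimen B: f = (1/2)^(62/37) ≈ 0.3130; Cmin,ss = (1166/130)·f/(1−f) ≈ 4.086 μg/mL.
Difference ≈ 25.774 − 4.086 ≈ 21.688 μg/mL.

21.7 μg/mL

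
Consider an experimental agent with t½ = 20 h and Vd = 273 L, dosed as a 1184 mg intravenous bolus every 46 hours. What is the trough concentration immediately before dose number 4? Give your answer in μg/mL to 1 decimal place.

f = (1/2)^(τ/t½) = (1/2)^(46/20) ≈ 0.2031.
C₀ = D/Vd = 1184/273 ≈ 4.337 μg/mL.
Before the 4th dose, 3 doses have been given. Superposition: Cmin = C₀·(f + f² + … + f^3).
≈ 4.337 × (0.2031 + 0.0412 + 0.0084) ≈ 4.337 × 0.2527 ≈ 1.096 μg/mL.

1.1 μg/mL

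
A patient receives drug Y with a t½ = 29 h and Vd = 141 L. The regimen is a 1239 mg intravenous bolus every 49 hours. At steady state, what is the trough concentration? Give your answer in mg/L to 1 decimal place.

3.9 mg/L

k = ln2/t½ = ln2/29 ≈ 0.023902 h⁻¹; fraction remaining f = e^(−kτ) = e^(−0.023902×49) ≈ 0.3100.
Each bolus raises the concentration by D/Vd = 1239/141 ≈ 8.787 mg/L.
Steady-state trough Cmin,ss = C₀·f/(1−f) ≈ 8.787 × 0.3100/0.6900 ≈ 3.948 mg/L.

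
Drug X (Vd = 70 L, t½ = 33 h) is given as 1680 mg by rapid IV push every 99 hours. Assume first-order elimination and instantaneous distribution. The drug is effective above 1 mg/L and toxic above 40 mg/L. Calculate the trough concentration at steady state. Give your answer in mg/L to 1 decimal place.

3.4 mg/L

τ = 99 h = 3 half-lives, so f = (1/2)^3 = 0.125.
At steady state, R = 1/(1 − 0.125) = 8/7.
Single-dose peak C₀ = D/Vd = 1680/70 = 24 mg/L.
Steady-state peak Cmax,ss = C₀·R = 24 × 8/7 ≈ 27.429 mg/L.
Steady-state trough Cmin,ss = Cmax,ss·f ≈ 27.429 × 0.125 ≈ 3.429 mg/L.
Trough 3.4 mg/L vs MEC 1 mg/L: adequate.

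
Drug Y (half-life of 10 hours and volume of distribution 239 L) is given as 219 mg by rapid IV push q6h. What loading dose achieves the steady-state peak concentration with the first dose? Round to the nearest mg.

644 mg

f = (1/2)^(6/10) ≈ 0.659754; accumulation ratio R = 1/(1−f) ≈ 2.93905.
Loading dose to hit Cmax,ss on first dose: D_load = D_maint·R ≈ 219 × 2.93905 ≈ 643.65 mg.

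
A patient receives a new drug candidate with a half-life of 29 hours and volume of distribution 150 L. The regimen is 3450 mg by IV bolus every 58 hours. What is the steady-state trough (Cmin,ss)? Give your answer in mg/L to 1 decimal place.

7.7 mg/L

τ = 58 h = 2 half-lives, so f = (1/2)^2 = 0.25.
At steady state, R = 1/(1 − 0.25) = 4/3.
Single-dose peak C₀ = D/Vd = 3450/150 = 23 mg/L.
Steady-state peak Cmax,ss = C₀·R = 23 × 4/3 ≈ 30.667 mg/L.
Steady-state trough Cmin,ss = Cmax,ss·f ≈ 30.667 × 0.25 ≈ 7.667 mg/L.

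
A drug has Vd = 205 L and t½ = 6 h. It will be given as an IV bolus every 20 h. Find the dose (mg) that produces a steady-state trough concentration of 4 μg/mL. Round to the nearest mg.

τ/t½ = 20/6 ≈ 3.3333, so f = (1/2)^(20/6) ≈ 0.099213.
Cmin,ss = (D/Vd)·f/(1−f), so D = Cmin,ss·Vd·(1−f)/f.
D = 4 × 205 × (1−f)/f ≈ 4 × 205 × 9.07932 ≈ 7445.04 mg.

7445 mg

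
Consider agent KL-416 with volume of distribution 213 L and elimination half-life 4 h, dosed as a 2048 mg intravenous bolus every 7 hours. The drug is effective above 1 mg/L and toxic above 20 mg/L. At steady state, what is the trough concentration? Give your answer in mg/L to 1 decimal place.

τ/t½ = 7/4 ≈ 1.75, so fraction remaining f = (1/2)^(7/4) ≈ 0.2973.
Each bolus raises the concentration by D/Vd = 2048/213 ≈ 9.615 mg/L.
Steady-state trough Cmin,ss = C₀·f/(1−f) ≈ 9.615 × 0.2973/0.7027 ≈ 4.068 mg/L.
Trough 4.1 mg/L vs MEC 1 mg/L: adequate.

4.1 mg/L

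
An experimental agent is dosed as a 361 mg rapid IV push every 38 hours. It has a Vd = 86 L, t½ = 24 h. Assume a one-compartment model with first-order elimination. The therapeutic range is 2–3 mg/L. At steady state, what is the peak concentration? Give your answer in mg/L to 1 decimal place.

6.3 mg/L

k = ln2/t½ = ln2/24 ≈ 0.028881 h⁻¹; fraction remaining f = e^(−kτ) = e^(−0.028881×38) ≈ 0.3337.
Accumulation ratio R = 1/(1 − f) ≈ 1/0.6663 ≈ 1.5008.
Single-dose peak C₀ = D/Vd = 361/86 ≈ 4.198 mg/L.
Steady-state peak Cmax,ss = C₀·R ≈ 4.198 × 1.5008 ≈ 6.300 mg/L.
Peak 6.3 mg/L vs MTC 3 mg/L: exceeds toxic threshold.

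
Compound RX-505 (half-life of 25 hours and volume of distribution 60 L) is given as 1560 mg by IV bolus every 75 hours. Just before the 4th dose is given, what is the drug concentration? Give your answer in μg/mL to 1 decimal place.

3.7 μg/mL

f = (1/2)^(τ/t½) = (1/2)^(75/25) ≈ 0.1250.
C₀ = D/Vd = 1560/60 ≈ 26.000 μg/mL.
Before the 4th dose, 3 doses have been given. Superposition: Cmin = C₀·(f + f² + … + f^3).
≈ 26.000 × (0.1250 + 0.0156 + 0.0020) ≈ 26.000 × 0.1426 ≈ 3.708 μg/mL.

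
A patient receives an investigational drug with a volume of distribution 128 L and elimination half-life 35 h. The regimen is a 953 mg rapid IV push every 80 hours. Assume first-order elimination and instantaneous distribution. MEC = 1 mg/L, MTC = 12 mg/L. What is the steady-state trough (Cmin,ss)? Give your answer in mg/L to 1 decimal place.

τ/t½ = 80/35 ≈ 2.2857, so fraction remaining f = (1/2)^(80/35) ≈ 0.2051.
Single-dose peak C₀ = D/Vd = 953/128 ≈ 7.445 mg/L.
Steady-state trough Cmin,ss = C₀·f/(1−f) ≈ 7.445 × 0.2051/0.7949 ≈ 1.921 mg/L.
Trough 1.9 mg/L vs MEC 1 mg/L: adequate.

1.9 mg/L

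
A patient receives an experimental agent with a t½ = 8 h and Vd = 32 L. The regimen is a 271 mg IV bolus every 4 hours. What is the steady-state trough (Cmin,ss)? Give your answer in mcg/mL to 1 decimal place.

τ/t½ = 4/8 ≈ 0.5, so fraction remaining f = (1/2)^(4/8) ≈ 0.7071.
Single-dose peak C₀ = D/Vd = 271/32 ≈ 8.469 mcg/mL.
Steady-state trough Cmin,ss = C₀·f/(1−f) ≈ 8.469 × 0.7071/0.2929 ≈ 20.445 mcg/mL.

20.4 mcg/mL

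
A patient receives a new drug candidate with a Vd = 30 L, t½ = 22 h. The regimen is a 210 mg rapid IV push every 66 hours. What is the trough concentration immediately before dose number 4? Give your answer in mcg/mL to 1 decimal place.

f = (1/2)^(τ/t½) = (1/2)^(66/22) ≈ 0.1250.
C₀ = D/Vd = 210/30 ≈ 7.000 mcg/mL.
Before the 4th dose, 3 doses have been given. Superposition: Cmin = C₀·(f + f² + … + f^3).
≈ 7.000 × (0.1250 + 0.0156 + 0.0020) ≈ 7.000 × 0.1426 ≈ 0.998 mcg/mL.

1.0 mcg/mL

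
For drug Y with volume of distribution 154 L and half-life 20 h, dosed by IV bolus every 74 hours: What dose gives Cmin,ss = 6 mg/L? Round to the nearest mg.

τ/t½ = 74/20 ≈ 3.7, so f = (1/2)^(74/20) ≈ 0.076947.
Cmin,ss = (D/Vd)·f/(1−f), so D = Cmin,ss·Vd·(1−f)/f.
D = 6 × 154 × (1−f)/f ≈ 6 × 154 × 11.99596 ≈ 11084.27 mg.

11084 mg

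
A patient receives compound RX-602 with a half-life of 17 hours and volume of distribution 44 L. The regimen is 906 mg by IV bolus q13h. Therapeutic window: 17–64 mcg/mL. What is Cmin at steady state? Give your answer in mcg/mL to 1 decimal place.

29.5 mcg/mL

τ/t½ = 13/17 ≈ 0.76471, so fraction remaining f = (1/2)^(13/17) ≈ 0.5886.
Accumulation ratio R = 1/(1 − f) ≈ 1/0.4114 ≈ 2.4307.
Single-dose peak C₀ = D/Vd = 906/44 ≈ 20.591 mcg/mL.
Steady-state peak Cmax,ss = C₀·R ≈ 20.591 × 2.4307 ≈ 50.051 mcg/mL.
One interval later, Cmin,ss = Cmax,ss·e^(−kτ) ≈ 50.051 × 0.5886 ≈ 29.460 mcg/mL.
Trough 29.5 mcg/mL vs MEC 17 mcg/mL: adequate.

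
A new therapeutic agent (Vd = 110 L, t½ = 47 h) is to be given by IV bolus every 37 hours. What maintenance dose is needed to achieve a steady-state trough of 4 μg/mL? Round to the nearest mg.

τ/t½ = 37/47 ≈ 0.78723, so f = (1/2)^(37/47) ≈ 0.579454.
Cmin,ss = (D/Vd)·f/(1−f), so D = Cmin,ss·Vd·(1−f)/f.
D = 4 × 110 × (1−f)/f ≈ 4 × 110 × 0.72576 ≈ 319.33 mg.

319 mg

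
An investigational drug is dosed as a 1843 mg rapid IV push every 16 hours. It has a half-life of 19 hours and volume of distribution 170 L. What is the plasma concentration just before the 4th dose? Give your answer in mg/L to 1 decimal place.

11.3 mg/L

f = (1/2)^(τ/t½) = (1/2)^(16/19) ≈ 0.5578.
C₀ = D/Vd = 1843/170 ≈ 10.841 mg/L.
Before the 4th dose, 3 doses have been given. Superposition: Cmin = C₀·(f + f² + … + f^3).
≈ 10.841 × (0.5578 + 0.3111 + 0.1736) ≈ 10.841 × 1.0425 ≈ 11.302 mg/L.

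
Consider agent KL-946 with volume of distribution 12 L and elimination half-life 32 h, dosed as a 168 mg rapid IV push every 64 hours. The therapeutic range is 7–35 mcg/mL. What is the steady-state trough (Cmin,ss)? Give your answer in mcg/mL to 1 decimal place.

The dosing interval is 2 half-lives, so f = 2^(−2) = 0.25.
At steady state, R = 1/(1 − 0.25) = 4/3.
Single-dose peak C₀ = D/Vd = 168/12 = 14 mcg/mL.
Steady-state peak Cmax,ss = C₀·R = 14 × 4/3 ≈ 18.667 mcg/mL.
Steady-state trough Cmin,ss = Cmax,ss·f ≈ 18.667 × 0.25 ≈ 4.667 mcg/mL.
Trough 4.7 mcg/mL vs MEC 7 mcg/mL: subtherapeutic.

4.7 mcg/mL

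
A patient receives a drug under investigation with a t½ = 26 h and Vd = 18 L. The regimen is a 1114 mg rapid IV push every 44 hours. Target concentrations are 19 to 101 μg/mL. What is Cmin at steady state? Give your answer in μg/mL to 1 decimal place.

27.7 μg/mL

τ/t½ = 44/26 ≈ 1.6923, so fraction remaining f = (1/2)^(44/26) ≈ 0.3094.
Single-dose peak C₀ = D/Vd = 1114/18 ≈ 61.889 μg/mL.
Steady-state trough Cmin,ss = C₀·f/(1−f) ≈ 61.889 × 0.3094/0.6906 ≈ 27.727 μg/mL.
Trough 27.7 μg/mL vs MEC 19 μg/mL: adequate.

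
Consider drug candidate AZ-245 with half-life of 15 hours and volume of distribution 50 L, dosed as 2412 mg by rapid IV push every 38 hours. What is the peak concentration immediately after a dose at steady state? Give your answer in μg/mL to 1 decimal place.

τ/t½ = 38/15 ≈ 2.5333, so fraction remaining f = (1/2)^(38/15) ≈ 0.1727.
Accumulation ratio R = 1/(1 − f) ≈ 1/0.8273 ≈ 1.2088.
Each bolus raises the concentration by D/Vd = 2412/50 ≈ 48.240 μg/mL.
Steady-state peak Cmax,ss = C₀·R ≈ 48.240 × 1.2088 ≈ 58.313 μg/mL.

58.3 μg/mL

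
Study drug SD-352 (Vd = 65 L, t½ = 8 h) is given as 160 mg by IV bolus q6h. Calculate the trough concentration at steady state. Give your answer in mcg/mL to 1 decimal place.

3.6 mcg/mL

k = ln2/t½ = ln2/8 ≈ 0.086643 h⁻¹; fraction remaining f = e^(−kτ) = e^(−0.086643×6) ≈ 0.5946.
Each bolus raises the concentration by D/Vd = 160/65 ≈ 2.462 mcg/mL.
Steady-state trough Cmin,ss = C₀·f/(1−f) ≈ 2.462 × 0.5946/0.4054 ≈ 3.611 mcg/mL.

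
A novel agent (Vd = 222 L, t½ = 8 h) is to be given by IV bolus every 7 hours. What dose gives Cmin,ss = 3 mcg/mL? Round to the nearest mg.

555 mg

τ/t½ = 7/8 ≈ 0.875, so f = (1/2)^(7/8) ≈ 0.545254.
Cmin,ss = (D/Vd)·f/(1−f), so D = Cmin,ss·Vd·(1−f)/f.
D = 3 × 222 × (1−f)/f ≈ 3 × 222 × 0.83401 ≈ 555.45 mg.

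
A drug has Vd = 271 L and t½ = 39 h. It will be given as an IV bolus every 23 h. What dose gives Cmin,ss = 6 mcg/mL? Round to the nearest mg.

821 mg

τ/t½ = 23/39 ≈ 0.58974, so f = (1/2)^(23/39) ≈ 0.664461.
Cmin,ss = (D/Vd)·f/(1−f), so D = Cmin,ss·Vd·(1−f)/f.
D = 6 × 271 × (1−f)/f ≈ 6 × 271 × 0.50498 ≈ 821.10 mg.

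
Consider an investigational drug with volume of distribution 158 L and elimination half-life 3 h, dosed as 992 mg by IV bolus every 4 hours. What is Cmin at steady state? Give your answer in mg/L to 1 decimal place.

4.1 mg/L

Over one 4-h interval, 4/3 ≈ 1.3333 half-lives elapse, leaving f ≈ 0.3969 of each dose.
At steady state, accumulation factor R = 1/(1 − e^(−kτ)) ≈ 1.6581.
Each bolus raises the concentration by D/Vd = 992/158 ≈ 6.278 mg/L.
Cmax,ss = C₀/(1 − f) ≈ 6.278/0.6031 ≈ 10.410 mg/L.
Steady-state trough Cmin,ss = Cmax,ss·f ≈ 10.410 × 0.3969 ≈ 4.132 mg/L.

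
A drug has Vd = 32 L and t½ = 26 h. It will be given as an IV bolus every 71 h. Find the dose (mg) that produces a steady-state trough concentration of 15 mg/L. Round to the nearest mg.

τ/t½ = 71/26 ≈ 2.7308, so f = (1/2)^(71/26) ≈ 0.150646.
Cmin,ss = (D/Vd)·f/(1−f), so D = Cmin,ss·Vd·(1−f)/f.
D = 15 × 32 × (1−f)/f ≈ 15 × 32 × 5.63808 ≈ 2706.28 mg.

2706 mg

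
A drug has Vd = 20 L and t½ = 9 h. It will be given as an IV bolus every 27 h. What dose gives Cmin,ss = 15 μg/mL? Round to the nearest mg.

τ/t½ = 27/9 ≈ 3, so f = (1/2)^(27/9) ≈ 0.125000.
Cmin,ss = (D/Vd)·f/(1−f), so D = Cmin,ss·Vd·(1−f)/f.
D = 15 × 20 × (1−f)/f ≈ 15 × 20 × 7.00000 ≈ 2100.00 mg.

2100 mg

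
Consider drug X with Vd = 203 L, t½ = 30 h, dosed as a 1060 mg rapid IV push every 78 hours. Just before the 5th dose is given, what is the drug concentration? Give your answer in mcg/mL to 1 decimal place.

f = (1/2)^(τ/t½) = (1/2)^(78/30) ≈ 0.1649.
C₀ = D/Vd = 1060/203 ≈ 5.222 mcg/mL.
Before the 5th dose, 4 doses have been given. Superposition: Cmin = C₀·(f + f² + … + f^4).
≈ 5.222 × (0.1649 + 0.0272 + 0.0045 + 0.0007) ≈ 5.222 × 0.1973 ≈ 1.030 mcg/mL.

1.0 mcg/mL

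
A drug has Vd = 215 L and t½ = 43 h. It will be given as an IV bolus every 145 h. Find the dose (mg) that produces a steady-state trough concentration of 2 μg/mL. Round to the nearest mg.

τ/t½ = 145/43 ≈ 3.3721, so f = (1/2)^(145/43) ≈ 0.096583.
Cmin,ss = (D/Vd)·f/(1−f), so D = Cmin,ss·Vd·(1−f)/f.
D = 2 × 215 × (1−f)/f ≈ 2 × 215 × 9.35379 ≈ 4022.13 mg.

4022 mg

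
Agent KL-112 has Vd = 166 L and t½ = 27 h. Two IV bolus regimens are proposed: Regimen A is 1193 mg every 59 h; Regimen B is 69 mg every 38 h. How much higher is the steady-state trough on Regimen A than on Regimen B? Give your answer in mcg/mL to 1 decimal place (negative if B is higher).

Regimen A: f = (1/2)^(59/27) ≈ 0.2199; Cmin,ss = (1193/166)·f/(1−f) ≈ 2.026 mcg/mL.
Regimen B: f = (1/2)^(38/27) ≈ 0.3770; Cmin,ss = (69/166)·f/(1−f) ≈ 0.252 mcg/mL.
Difference ≈ 2.026 − 0.252 ≈ 1.774 mcg/mL.

1.8 mcg/mL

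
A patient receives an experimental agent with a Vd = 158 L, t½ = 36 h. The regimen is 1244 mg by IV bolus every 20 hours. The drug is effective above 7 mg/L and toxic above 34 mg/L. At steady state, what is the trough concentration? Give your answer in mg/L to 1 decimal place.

16.8 mg/L

Over one 20-h interval, 20/36 ≈ 0.55556 half-lives elapse, leaving f ≈ 0.6804 of each dose.
Each bolus raises the concentration by D/Vd = 1244/158 ≈ 7.873 mg/L.
Steady-state trough Cmin,ss = C₀·f/(1−f) ≈ 7.873 × 0.6804/0.3196 ≈ 16.761 mg/L.
Trough 16.8 mg/L vs MEC 7 mg/L: adequate.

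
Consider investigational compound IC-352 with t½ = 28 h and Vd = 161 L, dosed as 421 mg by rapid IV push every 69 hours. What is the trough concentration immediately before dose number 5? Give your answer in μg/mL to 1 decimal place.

f = (1/2)^(τ/t½) = (1/2)^(69/28) ≈ 0.1812.
C₀ = D/Vd = 421/161 ≈ 2.615 μg/mL.
Before the 5th dose, 4 doses have been given. Superposition: Cmin = C₀·(f + f² + … + f^4).
≈ 2.615 × (0.1812 + 0.0328 + 0.0059 + 0.0011) ≈ 2.615 × 0.2210 ≈ 0.578 μg/mL.

0.6 μg/mL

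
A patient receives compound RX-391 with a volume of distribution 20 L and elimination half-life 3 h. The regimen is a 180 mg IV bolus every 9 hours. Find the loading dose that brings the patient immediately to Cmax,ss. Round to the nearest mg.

206 mg

f = (1/2)^(9/3) ≈ 0.125000; accumulation ratio R = 1/(1−f) ≈ 1.14286.
Loading dose to hit Cmax,ss on first dose: D_load = D_maint·R ≈ 180 × 1.14286 ≈ 205.71 mg.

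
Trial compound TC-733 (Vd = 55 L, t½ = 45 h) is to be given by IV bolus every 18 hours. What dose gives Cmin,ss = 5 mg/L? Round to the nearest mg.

88 mg

τ/t½ = 18/45 ≈ 0.4, so f = (1/2)^(18/45) ≈ 0.757858.
Cmin,ss = (D/Vd)·f/(1−f), so D = Cmin,ss·Vd·(1−f)/f.
D = 5 × 55 × (1−f)/f ≈ 5 × 55 × 0.31951 ≈ 87.87 mg.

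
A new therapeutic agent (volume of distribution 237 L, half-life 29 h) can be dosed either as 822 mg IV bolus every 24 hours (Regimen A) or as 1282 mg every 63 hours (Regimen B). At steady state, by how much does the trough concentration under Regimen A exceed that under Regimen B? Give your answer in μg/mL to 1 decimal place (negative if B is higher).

Regimen A: f = (1/2)^(24/29) ≈ 0.5635; Cmin,ss = (822/237)·f/(1−f) ≈ 4.477 μg/mL.
Regimen B: f = (1/2)^(63/29) ≈ 0.2218; Cmin,ss = (1282/237)·f/(1−f) ≈ 1.542 μg/mL.
Difference ≈ 4.477 − 1.542 ≈ 2.935 μg/mL.

2.9 μg/mL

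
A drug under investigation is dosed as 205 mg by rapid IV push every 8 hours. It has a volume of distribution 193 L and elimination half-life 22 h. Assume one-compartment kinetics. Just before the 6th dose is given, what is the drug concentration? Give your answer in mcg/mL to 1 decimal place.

2.7 mcg/mL

f = (1/2)^(τ/t½) = (1/2)^(8/22) ≈ 0.7772.
C₀ = D/Vd = 205/193 ≈ 1.062 mcg/mL.
Before the 6th dose, 5 doses have been given. Superposition: Cmin = C₀·(f + f² + … + f^5).
≈ 1.062 × (0.7772 + 0.6040 + 0.4695 + 0.3649 + 0.2836) ≈ 1.062 × 2.4992 ≈ 2.654 mcg/mL.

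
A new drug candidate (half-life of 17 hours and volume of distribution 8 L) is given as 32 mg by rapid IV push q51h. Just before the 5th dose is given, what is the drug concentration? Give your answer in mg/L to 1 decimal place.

0.6 mg/L

f = (1/2)^(τ/t½) = (1/2)^(51/17) ≈ 0.1250.
C₀ = D/Vd = 32/8 ≈ 4.000 mg/L.
Before the 5th dose, 4 doses have been given. Superposition: Cmin = C₀·(f + f² + … + f^4).
≈ 4.000 × (0.1250 + 0.0156 + 0.0020 + 0.0002) ≈ 4.000 × 0.1428 ≈ 0.571 mg/L.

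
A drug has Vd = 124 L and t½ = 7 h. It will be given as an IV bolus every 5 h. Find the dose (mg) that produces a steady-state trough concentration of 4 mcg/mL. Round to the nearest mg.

τ/t½ = 5/7 ≈ 0.71429, so f = (1/2)^(5/7) ≈ 0.609507.
Cmin,ss = (D/Vd)·f/(1−f), so D = Cmin,ss·Vd·(1−f)/f.
D = 4 × 124 × (1−f)/f ≈ 4 × 124 × 0.64067 ≈ 317.77 mg.

318 mg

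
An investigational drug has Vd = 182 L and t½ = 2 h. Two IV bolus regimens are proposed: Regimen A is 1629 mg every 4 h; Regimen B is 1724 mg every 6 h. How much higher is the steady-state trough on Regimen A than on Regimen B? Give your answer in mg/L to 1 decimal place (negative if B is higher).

Regimen A: f = (1/2)^(4/2) ≈ 0.2500; Cmin,ss = (1629/182)·f/(1−f) ≈ 2.984 mg/L.
Regimen B: f = (1/2)^(6/2) ≈ 0.1250; Cmin,ss = (1724/182)·f/(1−f) ≈ 1.353 mg/L.
Difference ≈ 2.984 − 1.353 ≈ 1.631 mg/L.

1.6 mg/L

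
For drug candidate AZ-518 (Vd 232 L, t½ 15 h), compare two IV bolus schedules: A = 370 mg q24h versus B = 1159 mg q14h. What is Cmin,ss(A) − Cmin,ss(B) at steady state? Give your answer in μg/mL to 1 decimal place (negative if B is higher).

-4.7 μg/mL

Regimen A: f = (1/2)^(24/15) ≈ 0.3299; Cmin,ss = (370/232)·f/(1−f) ≈ 0.785 μg/mL.
Regimen B: f = (1/2)^(14/15) ≈ 0.5236; Cmin,ss = (1159/232)·f/(1−f) ≈ 5.491 μg/mL.
Difference ≈ 0.785 − 5.491 ≈ -4.706 μg/mL.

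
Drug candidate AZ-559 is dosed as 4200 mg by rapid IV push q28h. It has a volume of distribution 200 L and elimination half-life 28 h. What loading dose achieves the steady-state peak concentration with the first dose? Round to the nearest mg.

8400 mg

f = (1/2)^(28/28) ≈ 0.500000; accumulation ratio R = 1/(1−f) ≈ 2.00000.
Loading dose to hit Cmax,ss on first dose: D_load = D_maint·R ≈ 4200 × 2.00000 ≈ 8400.00 mg.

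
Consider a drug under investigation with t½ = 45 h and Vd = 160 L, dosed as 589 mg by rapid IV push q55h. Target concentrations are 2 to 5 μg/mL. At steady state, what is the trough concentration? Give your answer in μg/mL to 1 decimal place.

τ/t½ = 55/45 ≈ 1.2222, so fraction remaining f = (1/2)^(55/45) ≈ 0.4286.
Each bolus raises the concentration by D/Vd = 589/160 ≈ 3.681 μg/mL.
Steady-state trough Cmin,ss = C₀·f/(1−f) ≈ 3.681 × 0.4286/0.5714 ≈ 2.761 μg/mL.
Trough 2.8 μg/mL vs MEC 2 μg/mL: adequate.

2.8 μg/mL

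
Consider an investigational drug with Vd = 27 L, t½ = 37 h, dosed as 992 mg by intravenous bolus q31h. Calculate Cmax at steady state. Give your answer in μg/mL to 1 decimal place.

Over one 31-h interval, 31/37 ≈ 0.83784 half-lives elapse, leaving f ≈ 0.5595 of each dose.
At steady state, accumulation factor R = 1/(1 − e^(−kτ)) ≈ 2.2701.
Each bolus raises the concentration by D/Vd = 992/27 ≈ 36.741 μg/mL.
Steady-state peak Cmax,ss = C₀·R ≈ 36.741 × 2.2701 ≈ 83.406 μg/mL.

83.4 μg/mL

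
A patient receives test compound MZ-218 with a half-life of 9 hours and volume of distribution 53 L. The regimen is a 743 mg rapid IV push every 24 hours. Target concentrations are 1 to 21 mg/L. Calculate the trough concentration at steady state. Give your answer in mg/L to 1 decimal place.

k = ln2/t½ = ln2/9 ≈ 0.077016 h⁻¹; fraction remaining f = e^(−kτ) = e^(−0.077016×24) ≈ 0.1575.
Accumulation ratio R = 1/(1 − f) ≈ 1/0.8425 ≈ 1.1869.
Each bolus raises the concentration by D/Vd = 743/53 ≈ 14.019 mg/L.
Cmax,ss = C₀/(1 − f) ≈ 14.019/0.8425 ≈ 16.640 mg/L.
One interval later, Cmin,ss = Cmax,ss·e^(−kτ) ≈ 16.640 × 0.1575 ≈ 2.621 mg/L.
Trough 2.6 mg/L vs MEC 1 mg/L: adequate.

2.6 mg/L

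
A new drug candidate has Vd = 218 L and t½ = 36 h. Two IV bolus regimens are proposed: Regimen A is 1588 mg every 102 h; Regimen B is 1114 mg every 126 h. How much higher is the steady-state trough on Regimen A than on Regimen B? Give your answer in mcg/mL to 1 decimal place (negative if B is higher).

Regimen A: f = (1/2)^(102/36) ≈ 0.1403; Cmin,ss = (1588/218)·f/(1−f) ≈ 1.189 mcg/mL.
Regimen B: f = (1/2)^(126/36) ≈ 0.0884; Cmin,ss = (1114/218)·f/(1−f) ≈ 0.496 mcg/mL.
Difference ≈ 1.189 − 0.496 ≈ 0.693 mcg/mL.

0.7 mcg/mL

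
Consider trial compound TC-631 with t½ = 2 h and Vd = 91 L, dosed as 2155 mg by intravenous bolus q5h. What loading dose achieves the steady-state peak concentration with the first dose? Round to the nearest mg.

2618 mg

f = (1/2)^(5/2) ≈ 0.176777; accumulation ratio R = 1/(1−f) ≈ 1.21474.
Loading dose to hit Cmax,ss on first dose: D_load = D_maint·R ≈ 2155 × 1.21474 ≈ 2617.76 mg.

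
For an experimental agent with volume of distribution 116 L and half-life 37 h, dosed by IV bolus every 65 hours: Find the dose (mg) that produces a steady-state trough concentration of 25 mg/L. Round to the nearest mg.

τ/t½ = 65/37 ≈ 1.7568, so f = (1/2)^(65/37) ≈ 0.295913.
Cmin,ss = (D/Vd)·f/(1−f), so D = Cmin,ss·Vd·(1−f)/f.
D = 25 × 116 × (1−f)/f ≈ 25 × 116 × 2.37937 ≈ 6900.17 mg.

6900 mg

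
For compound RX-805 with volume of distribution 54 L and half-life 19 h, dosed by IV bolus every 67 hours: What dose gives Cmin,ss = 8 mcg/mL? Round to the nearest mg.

4545 mg

τ/t½ = 67/19 ≈ 3.5263, so f = (1/2)^(67/19) ≈ 0.086791.
Cmin,ss = (D/Vd)·f/(1−f), so D = Cmin,ss·Vd·(1−f)/f.
D = 8 × 54 × (1−f)/f ≈ 8 × 54 × 10.52193 ≈ 4545.47 mg.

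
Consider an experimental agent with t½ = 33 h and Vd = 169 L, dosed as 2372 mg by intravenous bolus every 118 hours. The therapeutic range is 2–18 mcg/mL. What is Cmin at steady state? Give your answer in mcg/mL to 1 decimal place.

τ/t½ = 118/33 ≈ 3.5758, so fraction remaining f = (1/2)^(118/33) ≈ 0.0839.
Single-dose peak C₀ = D/Vd = 2372/169 ≈ 14.036 mcg/mL.
Steady-state trough Cmin,ss = C₀·f/(1−f) ≈ 14.036 × 0.0839/0.9161 ≈ 1.285 mcg/mL.
Trough 1.3 mcg/mL vs MEC 2 mcg/mL: subtherapeutic.

1.3 mcg/mL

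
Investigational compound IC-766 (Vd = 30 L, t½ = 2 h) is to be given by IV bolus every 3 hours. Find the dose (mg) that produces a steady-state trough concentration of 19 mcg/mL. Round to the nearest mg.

1042 mg

τ/t½ = 3/2 ≈ 1.5, so f = (1/2)^(3/2) ≈ 0.353553.
Cmin,ss = (D/Vd)·f/(1−f), so D = Cmin,ss·Vd·(1−f)/f.
D = 19 × 30 × (1−f)/f ≈ 19 × 30 × 1.82843 ≈ 1042.21 mg.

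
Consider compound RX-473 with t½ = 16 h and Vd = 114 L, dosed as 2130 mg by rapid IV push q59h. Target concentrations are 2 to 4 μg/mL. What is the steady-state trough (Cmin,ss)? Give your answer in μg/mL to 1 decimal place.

1.6 μg/mL

Over one 59-h interval, 59/16 ≈ 3.6875 half-lives elapse, leaving f ≈ 0.0776 of each dose.
Single-dose peak C₀ = D/Vd = 2130/114 ≈ 18.684 μg/mL.
Steady-state trough Cmin,ss = C₀·f/(1−f) ≈ 18.684 × 0.0776/0.9224 ≈ 1.572 μg/mL.
Trough 1.6 μg/mL vs MEC 2 μg/mL: subtherapeutic.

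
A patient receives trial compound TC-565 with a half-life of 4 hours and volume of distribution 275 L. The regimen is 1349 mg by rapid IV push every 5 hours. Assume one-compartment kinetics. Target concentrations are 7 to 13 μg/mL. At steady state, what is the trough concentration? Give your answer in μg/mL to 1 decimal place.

3.6 μg/mL

Over one 5-h interval, 5/4 ≈ 1.25 half-lives elapse, leaving f ≈ 0.4204 of each dose.
Each bolus raises the concentration by D/Vd = 1349/275 ≈ 4.905 μg/mL.
Steady-state trough Cmin,ss = C₀·f/(1−f) ≈ 4.905 × 0.4204/0.5796 ≈ 3.558 μg/mL.
Trough 3.6 μg/mL vs MEC 7 μg/mL: subtherapeutic.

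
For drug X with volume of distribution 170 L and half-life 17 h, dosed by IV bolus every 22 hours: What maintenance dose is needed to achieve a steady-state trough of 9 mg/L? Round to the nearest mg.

2222 mg

τ/t½ = 22/17 ≈ 1.2941, so f = (1/2)^(22/17) ≈ 0.407785.
Cmin,ss = (D/Vd)·f/(1−f), so D = Cmin,ss·Vd·(1−f)/f.
D = 9 × 170 × (1−f)/f ≈ 9 × 170 × 1.45227 ≈ 2221.97 mg.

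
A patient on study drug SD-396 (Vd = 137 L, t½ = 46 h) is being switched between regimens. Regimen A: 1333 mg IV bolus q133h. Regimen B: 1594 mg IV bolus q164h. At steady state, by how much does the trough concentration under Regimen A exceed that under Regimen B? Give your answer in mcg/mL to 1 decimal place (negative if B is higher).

0.4 mcg/mL

Regimen A: f = (1/2)^(133/46) ≈ 0.1348; Cmin,ss = (1333/137)·f/(1−f) ≈ 1.516 mcg/mL.
Regimen B: f = (1/2)^(164/46) ≈ 0.0845; Cmin,ss = (1594/137)·f/(1−f) ≈ 1.074 mcg/mL.
Difference ≈ 1.516 − 1.074 ≈ 0.442 mcg/mL.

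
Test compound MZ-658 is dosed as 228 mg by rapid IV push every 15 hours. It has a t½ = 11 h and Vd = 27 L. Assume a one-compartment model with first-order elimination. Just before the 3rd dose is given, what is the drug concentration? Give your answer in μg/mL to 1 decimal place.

4.6 μg/mL

f = (1/2)^(τ/t½) = (1/2)^(15/11) ≈ 0.3886.
C₀ = D/Vd = 228/27 ≈ 8.444 μg/mL.
Before the 3rd dose, 2 doses have been given. Superposition: Cmin = C₀·(f + f²).
≈ 8.444 × (0.3886 + 0.1510) ≈ 8.444 × 0.5396 ≈ 4.556 μg/mL.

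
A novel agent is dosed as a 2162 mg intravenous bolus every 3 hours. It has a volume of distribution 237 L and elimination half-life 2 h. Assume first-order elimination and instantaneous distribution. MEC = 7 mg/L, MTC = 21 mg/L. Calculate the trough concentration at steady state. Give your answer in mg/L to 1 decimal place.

τ/t½ = 3/2 ≈ 1.5, so fraction remaining f = (1/2)^(3/2) ≈ 0.3536.
At steady state, accumulation factor R = 1/(1 − e^(−kτ)) ≈ 1.5470.
Single-dose peak C₀ = D/Vd = 2162/237 ≈ 9.122 mg/L.
Cmax,ss = C₀/(1 − f) ≈ 9.122/0.6464 ≈ 14.112 mg/L.
Steady-state trough Cmin,ss = Cmax,ss·f ≈ 14.112 × 0.3536 ≈ 4.990 mg/L.
Trough 5.0 mg/L vs MEC 7 mg/L: subtherapeutic.

5.0 mg/L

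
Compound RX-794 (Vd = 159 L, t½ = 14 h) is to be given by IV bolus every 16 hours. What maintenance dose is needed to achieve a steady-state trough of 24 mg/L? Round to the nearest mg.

τ/t½ = 16/14 ≈ 1.1429, so f = (1/2)^(16/14) ≈ 0.452862.
Cmin,ss = (D/Vd)·f/(1−f), so D = Cmin,ss·Vd·(1−f)/f.
D = 24 × 159 × (1−f)/f ≈ 24 × 159 × 1.20818 ≈ 4610.41 mg.

4610 mg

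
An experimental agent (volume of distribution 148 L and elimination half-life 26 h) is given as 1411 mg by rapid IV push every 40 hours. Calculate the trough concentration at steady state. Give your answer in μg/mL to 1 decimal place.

5.0 μg/mL

Over one 40-h interval, 40/26 ≈ 1.5385 half-lives elapse, leaving f ≈ 0.3443 of each dose.
At steady state, accumulation factor R = 1/(1 − e^(−kτ)) ≈ 1.5251.
Each bolus raises the concentration by D/Vd = 1411/148 ≈ 9.534 μg/mL.
Steady-state peak Cmax,ss = C₀·R ≈ 9.534 × 1.5251 ≈ 14.540 μg/mL.
Steady-state trough Cmin,ss = Cmax,ss·f ≈ 14.540 × 0.3443 ≈ 5.006 μg/mL.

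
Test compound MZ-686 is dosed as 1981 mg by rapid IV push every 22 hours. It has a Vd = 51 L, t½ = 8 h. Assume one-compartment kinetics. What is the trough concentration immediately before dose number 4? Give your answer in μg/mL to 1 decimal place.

6.8 μg/mL

f = (1/2)^(τ/t½) = (1/2)^(22/8) ≈ 0.1487.
C₀ = D/Vd = 1981/51 ≈ 38.843 μg/mL.
Before the 4th dose, 3 doses have been given. Superposition: Cmin = C₀·(f + f² + … + f^3).
≈ 38.843 × (0.1487 + 0.0221 + 0.0033) ≈ 38.843 × 0.1741 ≈ 6.763 μg/mL.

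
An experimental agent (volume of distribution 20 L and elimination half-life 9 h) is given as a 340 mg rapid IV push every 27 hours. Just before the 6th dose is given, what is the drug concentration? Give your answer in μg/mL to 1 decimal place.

2.4 μg/mL

f = (1/2)^(τ/t½) = (1/2)^(27/9) ≈ 0.1250.
C₀ = D/Vd = 340/20 ≈ 17.000 μg/mL.
Before the 6th dose, 5 doses have been given. Superposition: Cmin = C₀·(f + f² + … + f^5).
≈ 17.000 × (0.1250 + 0.0156 + 0.0020 + 0.0002 + 0.0000) ≈ 17.000 × 0.1428 ≈ 2.428 μg/mL.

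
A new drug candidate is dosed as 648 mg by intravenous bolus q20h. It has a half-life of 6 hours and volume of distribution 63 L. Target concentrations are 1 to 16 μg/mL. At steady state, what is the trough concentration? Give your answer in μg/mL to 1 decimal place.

1.1 μg/mL

k = ln2/t½ = ln2/6 ≈ 0.115525 h⁻¹; fraction remaining f = e^(−kτ) = e^(−0.115525×20) ≈ 0.0992.
Single-dose peak C₀ = D/Vd = 648/63 ≈ 10.286 μg/mL.
Steady-state trough Cmin,ss = C₀·f/(1−f) ≈ 10.286 × 0.0992/0.9008 ≈ 1.133 μg/mL.
Trough 1.1 μg/mL vs MEC 1 μg/mL: adequate.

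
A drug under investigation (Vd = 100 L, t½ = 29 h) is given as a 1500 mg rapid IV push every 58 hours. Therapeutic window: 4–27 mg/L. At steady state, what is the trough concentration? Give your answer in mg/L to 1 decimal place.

5.0 mg/L

The dosing interval is 2 half-lives, so f = 2^(−2) = 0.25.
Accumulation ratio R = 1/(1 − f) = 1/0.75 = 4/3.
Single-dose peak C₀ = D/Vd = 1500/100 = 15 mg/L.
Steady-state peak Cmax,ss = C₀·R = 15 × 4/3 ≈ 20.000 mg/L.
Steady-state trough Cmin,ss = Cmax,ss·f ≈ 20.000 × 0.25 ≈ 5.000 mg/L.
Trough 5.0 mg/L vs MEC 4 mg/L: adequate.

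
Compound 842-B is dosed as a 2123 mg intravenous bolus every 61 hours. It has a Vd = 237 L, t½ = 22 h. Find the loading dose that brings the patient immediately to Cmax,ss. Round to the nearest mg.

f = (1/2)^(61/22) ≈ 0.146327; accumulation ratio R = 1/(1−f) ≈ 1.17141.
Loading dose to hit Cmax,ss on first dose: D_load = D_maint·R ≈ 2123 × 1.17141 ≈ 2486.90 mg.

2487 mg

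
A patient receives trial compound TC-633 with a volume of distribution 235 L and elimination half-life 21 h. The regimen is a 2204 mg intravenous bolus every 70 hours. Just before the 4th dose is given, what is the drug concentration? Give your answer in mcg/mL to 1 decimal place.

f = (1/2)^(τ/t½) = (1/2)^(70/21) ≈ 0.0992.
C₀ = D/Vd = 2204/235 ≈ 9.379 mcg/mL.
Before the 4th dose, 3 doses have been given. Superposition: Cmin = C₀·(f + f² + … + f^3).
≈ 9.379 × (0.0992 + 0.0098 + 0.0010) ≈ 9.379 × 0.1100 ≈ 1.032 mcg/mL.

1.0 mcg/mL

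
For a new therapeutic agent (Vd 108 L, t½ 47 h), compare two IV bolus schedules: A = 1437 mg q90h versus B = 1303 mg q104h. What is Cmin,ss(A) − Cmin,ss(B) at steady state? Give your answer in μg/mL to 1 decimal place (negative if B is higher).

1.5 μg/mL

Regimen A: f = (1/2)^(90/47) ≈ 0.2652; Cmin,ss = (1437/108)·f/(1−f) ≈ 4.802 μg/mL.
Regimen B: f = (1/2)^(104/47) ≈ 0.2157; Cmin,ss = (1303/108)·f/(1−f) ≈ 3.318 μg/mL.
Difference ≈ 4.802 − 3.318 ≈ 1.484 μg/mL.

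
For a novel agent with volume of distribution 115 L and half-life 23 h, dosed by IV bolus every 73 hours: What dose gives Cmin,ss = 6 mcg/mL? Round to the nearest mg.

5537 mg

τ/t½ = 73/23 ≈ 3.1739, so f = (1/2)^(73/23) ≈ 0.110804.
Cmin,ss = (D/Vd)·f/(1−f), so D = Cmin,ss·Vd·(1−f)/f.
D = 6 × 115 × (1−f)/f ≈ 6 × 115 × 8.02494 ≈ 5537.21 mg.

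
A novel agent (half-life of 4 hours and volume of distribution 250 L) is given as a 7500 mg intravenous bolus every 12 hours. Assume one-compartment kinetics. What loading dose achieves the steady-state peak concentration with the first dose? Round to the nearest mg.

f = (1/2)^(12/4) ≈ 0.125000; accumulation ratio R = 1/(1−f) ≈ 1.14286.
Loading dose to hit Cmax,ss on first dose: D_load = D_maint·R ≈ 7500 × 1.14286 ≈ 8571.45 mg.

8571 mg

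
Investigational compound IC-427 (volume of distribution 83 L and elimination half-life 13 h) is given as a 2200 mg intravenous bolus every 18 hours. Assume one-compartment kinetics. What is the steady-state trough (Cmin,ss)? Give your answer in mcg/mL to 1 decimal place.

16.5 mcg/mL

k = ln2/t½ = ln2/13 ≈ 0.053319 h⁻¹; fraction remaining f = e^(−kτ) = e^(−0.053319×18) ≈ 0.3830.
Each bolus raises the concentration by D/Vd = 2200/83 ≈ 26.506 mcg/mL.
Steady-state trough Cmin,ss = C₀·f/(1−f) ≈ 26.506 × 0.3830/0.6170 ≈ 16.453 mcg/mL.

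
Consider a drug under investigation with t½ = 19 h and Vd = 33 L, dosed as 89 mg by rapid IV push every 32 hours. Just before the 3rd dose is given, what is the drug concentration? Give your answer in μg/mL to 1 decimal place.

1.1 μg/mL

f = (1/2)^(τ/t½) = (1/2)^(32/19) ≈ 0.3112.
C₀ = D/Vd = 89/33 ≈ 2.697 μg/mL.
Before the 3rd dose, 2 doses have been given. Superposition: Cmin = C₀·(f + f²).
≈ 2.697 × (0.3112 + 0.0968) ≈ 2.697 × 0.4080 ≈ 1.100 μg/mL.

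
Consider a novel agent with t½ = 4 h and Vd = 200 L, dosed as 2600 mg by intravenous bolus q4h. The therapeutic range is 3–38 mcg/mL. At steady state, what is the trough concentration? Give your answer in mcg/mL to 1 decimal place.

The dosing interval is 1 half-life, so f = 2^(−1) = 0.5.
At steady state, R = 1/(1 − 0.5) = 2/1.
Single-dose peak C₀ = D/Vd = 2600/200 = 13 mcg/mL.
Steady-state peak Cmax,ss = C₀·R = 13 × 2/1 ≈ 26.000 mcg/mL.
Steady-state trough Cmin,ss = Cmax,ss·f ≈ 26.000 × 0.5 ≈ 13.000 mcg/mL.
Trough 13.0 mcg/mL vs MEC 3 mcg/mL: adequate.

13.0 mcg/mL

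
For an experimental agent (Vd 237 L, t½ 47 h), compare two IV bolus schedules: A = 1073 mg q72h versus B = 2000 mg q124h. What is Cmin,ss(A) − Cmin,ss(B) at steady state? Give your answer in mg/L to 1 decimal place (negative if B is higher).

Regimen A: f = (1/2)^(72/47) ≈ 0.3458; Cmin,ss = (1073/237)·f/(1−f) ≈ 2.393 mg/L.
Regimen B: f = (1/2)^(124/47) ≈ 0.1606; Cmin,ss = (2000/237)·f/(1−f) ≈ 1.615 mg/L.
Difference ≈ 2.393 − 1.615 ≈ 0.778 mg/L.

0.8 mg/L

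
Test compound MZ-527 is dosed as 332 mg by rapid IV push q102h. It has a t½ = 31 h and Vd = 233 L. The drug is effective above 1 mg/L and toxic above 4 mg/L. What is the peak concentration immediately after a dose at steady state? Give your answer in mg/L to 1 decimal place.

1.6 mg/L

τ/t½ = 102/31 ≈ 3.2903, so fraction remaining f = (1/2)^(102/31) ≈ 0.1022.
Accumulation ratio R = 1/(1 − f) ≈ 1/0.8978 ≈ 1.1138.
Single-dose peak C₀ = D/Vd = 332/233 ≈ 1.425 mg/L.
Cmax,ss = C₀/(1 − f) ≈ 1.425/0.8978 ≈ 1.587 mg/L.
Peak 1.6 mg/L vs MTC 4 mg/L: below toxic threshold.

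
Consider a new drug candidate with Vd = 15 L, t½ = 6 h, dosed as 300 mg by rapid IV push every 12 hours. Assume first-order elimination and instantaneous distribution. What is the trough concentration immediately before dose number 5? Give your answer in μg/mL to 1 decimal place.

6.6 μg/mL

f = (1/2)^(τ/t½) = (1/2)^(12/6) ≈ 0.2500.
C₀ = D/Vd = 300/15 ≈ 20.000 μg/mL.
Before the 5th dose, 4 doses have been given. Superposition: Cmin = C₀·(f + f² + … + f^4).
≈ 20.000 × (0.2500 + 0.0625 + 0.0156 + 0.0039) ≈ 20.000 × 0.3320 ≈ 6.640 μg/mL.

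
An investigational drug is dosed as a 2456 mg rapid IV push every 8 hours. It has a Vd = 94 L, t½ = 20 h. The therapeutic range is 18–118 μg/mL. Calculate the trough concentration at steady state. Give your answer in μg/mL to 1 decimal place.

81.8 μg/mL

τ/t½ = 8/20 ≈ 0.4, so fraction remaining f = (1/2)^(8/20) ≈ 0.7579.
Accumulation ratio R = 1/(1 − f) ≈ 1/0.2421 ≈ 4.1305.
Single-dose peak C₀ = D/Vd = 2456/94 ≈ 26.128 μg/mL.
Steady-state peak Cmax,ss = C₀·R ≈ 26.128 × 4.1305 ≈ 107.922 μg/mL.
Steady-state trough Cmin,ss = Cmax,ss·f ≈ 107.922 × 0.7579 ≈ 81.794 μg/mL.
Trough 81.8 μg/mL vs MEC 18 μg/mL: adequate.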